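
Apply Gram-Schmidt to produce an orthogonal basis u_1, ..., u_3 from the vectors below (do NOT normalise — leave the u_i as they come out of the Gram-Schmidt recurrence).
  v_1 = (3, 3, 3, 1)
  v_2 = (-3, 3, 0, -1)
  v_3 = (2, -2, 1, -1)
Orthogonal basis:
  u_1 = (3, 3, 3, 1)
  u_2 = (-81/28, 87/28, 3/28, -27/28)
  u_3 = (7/59, -25/59, 50/59, -96/59)

Apply the Gram-Schmidt recurrence
  u_1 = v_1
  u_i = v_i − Σ_{j<i} ((v_i · u_j) / (u_j · u_j)) · u_j.

Step by step this gives:
  u_1 = (3, 3, 3, 1)
  u_2 = (-81/28, 87/28, 3/28, -27/28)
  u_3 = (7/59, -25/59, 50/59, -96/59)

Orthogonality check:
  u_2 · u_1 = 0 (should be 0)
  u_3 · u_1 = 0 (should be 0)
  u_3 · u_2 = 0 (should be 0)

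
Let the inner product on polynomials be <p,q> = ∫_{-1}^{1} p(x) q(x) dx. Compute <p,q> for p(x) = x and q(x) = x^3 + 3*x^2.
<p,q> = 2/5

Expand the product: p(x)·q(x) = x^4 + 3*x^3.
∫_{-1}^{1} of each monomial x^k gives [2/(k+1) if k even, 0 if k odd]. Integrating term-by-term (or equivalently evaluating the antiderivative F(x) = x^5/5 + 3*x^4/4 at the endpoints):
  F(1) − F(−1) = 19/20 − (11/20) = 2/5.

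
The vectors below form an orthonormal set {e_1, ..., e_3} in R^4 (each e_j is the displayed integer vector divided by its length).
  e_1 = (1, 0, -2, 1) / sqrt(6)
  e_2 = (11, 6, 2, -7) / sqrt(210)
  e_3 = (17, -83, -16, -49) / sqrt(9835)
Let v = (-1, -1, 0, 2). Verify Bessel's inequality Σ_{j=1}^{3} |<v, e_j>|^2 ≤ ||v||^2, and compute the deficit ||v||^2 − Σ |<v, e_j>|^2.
Σ |<v, e_j>|^2 = 1362/281; ||v||^2 = 6; deficit = 324/281

Write each e_j = u_j / sqrt(<u_j, u_j>) where u_j is the displayed integer vector. Then <v, e_j> = <v, u_j> / sqrt(<u_j, u_j>), so |<v, e_j>|^2 = <v, u_j>^2 / <u_j, u_j>.
Coefficients: <v, e_1> = 1/sqrt(6), <v, e_2> = -31/sqrt(210), <v, e_3> = -32/sqrt(9835).
Square and sum: Σ |<v, e_j>|^2 = 1362/281.
Compute ||v||^2 = v·v = 6.
Deficit = 6 − 1362/281 = 324/281 ≥ 0, confirming Bessel's inequality. (The deficit equals ||v − Σ <v,e_j> e_j||^2, the squared distance from v to span{e_j}.)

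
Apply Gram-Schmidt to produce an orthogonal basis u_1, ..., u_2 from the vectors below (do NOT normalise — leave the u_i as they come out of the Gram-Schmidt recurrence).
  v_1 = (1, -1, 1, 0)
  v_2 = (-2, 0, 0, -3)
Orthogonal basis:
  u_1 = (1, -1, 1, 0)
  u_2 = (-4/3, -2/3, 2/3, -3)

Apply the Gram-Schmidt recurrence
  u_1 = v_1
  u_i = v_i − Σ_{j<i} ((v_i · u_j) / (u_j · u_j)) · u_j.

Step by step this gives:
  u_1 = (1, -1, 1, 0)
  u_2 = (-4/3, -2/3, 2/3, -3)

Orthogonality check:
  u_2 · u_1 = 0 (should be 0)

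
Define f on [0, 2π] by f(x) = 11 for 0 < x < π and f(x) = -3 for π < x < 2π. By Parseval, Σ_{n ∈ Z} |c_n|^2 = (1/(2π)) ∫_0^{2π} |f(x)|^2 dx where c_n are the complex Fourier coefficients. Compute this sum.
Σ |c_n|^2 = 65

Parseval equates the L^2 energy of f (normalised by 1/(2π)) with the ℓ^2 sum of its Fourier coefficients: (1/(2π)) ∫_0^{2π} |f|^2 = Σ |c_n|^2.
Compute the left side: (1/(2π)) [∫_0^π 11^2 dx + ∫_π^{2π} (-3)^2 dx] = (1/(2π)) · (121π + 9π) = (121 + 9)/2 = 65.
So Σ_{n ∈ Z} |c_n|^2 = 65.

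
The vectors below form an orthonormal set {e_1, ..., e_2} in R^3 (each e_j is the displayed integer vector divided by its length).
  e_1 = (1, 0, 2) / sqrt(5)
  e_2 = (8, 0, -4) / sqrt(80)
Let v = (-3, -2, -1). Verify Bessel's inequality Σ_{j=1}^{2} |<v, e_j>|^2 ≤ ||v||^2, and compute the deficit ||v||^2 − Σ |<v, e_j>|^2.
Σ |<v, e_j>|^2 = 10; ||v||^2 = 14; deficit = 4

Write each e_j = u_j / sqrt(<u_j, u_j>) where u_j is the displayed integer vector. Then <v, e_j> = <v, u_j> / sqrt(<u_j, u_j>), so |<v, e_j>|^2 = <v, u_j>^2 / <u_j, u_j>.
Coefficients: <v, e_1> = -5/sqrt(5), <v, e_2> = -20/sqrt(80).
Square and sum: Σ |<v, e_j>|^2 = 10.
Compute ||v||^2 = v·v = 14.
Deficit = 14 − 10 = 4 ≥ 0, confirming Bessel's inequality. (The deficit equals ||v − Σ <v,e_j> e_j||^2, the squared distance from v to span{e_j}.)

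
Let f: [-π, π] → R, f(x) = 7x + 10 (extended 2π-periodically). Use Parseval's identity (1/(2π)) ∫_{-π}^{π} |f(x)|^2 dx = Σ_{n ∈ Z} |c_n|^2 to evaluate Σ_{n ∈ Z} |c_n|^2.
Σ |c_n|^2 = 49π^2/3 + 100

Expand and integrate term by term over [-π, π]:
  ∫ (7x)^2 dx = 49·(2π^3/3); ∫ 2·7·(10)·x dx = 0 (odd integrand); ∫ 10^2 dx = 100·2π.
So (1/(2π)) ∫_{-π}^{π} (7x + 10)^2 dx = 49π^2/3 + 100 = 49π^2/3 + 100.
Parseval ⇒ Σ |c_n|^2 = 49π^2/3 + 100.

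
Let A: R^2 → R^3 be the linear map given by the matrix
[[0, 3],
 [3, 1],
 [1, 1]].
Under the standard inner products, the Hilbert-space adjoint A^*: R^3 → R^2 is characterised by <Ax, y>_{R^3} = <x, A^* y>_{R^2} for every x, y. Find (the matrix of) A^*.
A^* = A^T =
[[0, 3, 1],
 [3, 1, 1]]

For real matrices with standard dot products, the defining identity <Ax, y> = <x, A^* y> gives (Ax)^T y = x^T (A^*) y, i.e. x^T A^T y = x^T (A^*) y. Since this holds for all x, y, we must have A^* = A^T. Therefore
A^* =
[[0, 3, 1],
 [3, 1, 1]].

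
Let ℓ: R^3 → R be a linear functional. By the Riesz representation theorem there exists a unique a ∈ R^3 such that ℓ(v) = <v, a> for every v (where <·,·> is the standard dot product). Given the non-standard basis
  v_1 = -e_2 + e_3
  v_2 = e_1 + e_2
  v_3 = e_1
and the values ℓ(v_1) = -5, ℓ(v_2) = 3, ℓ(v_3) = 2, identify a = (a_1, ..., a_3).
a = (2, 1, -4)

Write a = (a_1, ..., a_3) in the standard basis. For each basis vector v_i, ℓ(v_i) = <v_i, a> is a linear equation in the a_j's. Collect the n equations into a matrix system V a = ℓ, where row i of V is v_i (expressed in the standard basis). Since V is invertible (lower-triangular with 1s on the diagonal, up to permutation), solve by back-substitution:
  V =
[[0, -1, 1],
 [1, 1, 0],
 [1, 0, 0]]
  V a = (-5, 3, 2)
Solving gives a = (2, 1, -4).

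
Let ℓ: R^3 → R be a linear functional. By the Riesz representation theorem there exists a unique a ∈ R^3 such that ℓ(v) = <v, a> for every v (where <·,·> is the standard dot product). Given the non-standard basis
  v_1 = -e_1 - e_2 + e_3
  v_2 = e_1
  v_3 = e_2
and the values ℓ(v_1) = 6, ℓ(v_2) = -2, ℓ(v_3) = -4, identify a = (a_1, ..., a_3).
a = (-2, -4, 0)

Write a = (a_1, ..., a_3) in the standard basis. For each basis vector v_i, ℓ(v_i) = <v_i, a> is a linear equation in the a_j's. Collect the n equations into a matrix system V a = ℓ, where row i of V is v_i (expressed in the standard basis). Since V is invertible (lower-triangular with 1s on the diagonal, up to permutation), solve by back-substitution:
  V =
[[-1, -1, 1],
 [1, 0, 0],
 [0, 1, 0]]
  V a = (6, -2, -4)
Solving gives a = (-2, -4, 0).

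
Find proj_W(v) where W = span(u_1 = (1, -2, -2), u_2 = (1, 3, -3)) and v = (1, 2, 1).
proj_W(v) = (-29/85, 321/170, 15/34)

Set up U = [u_1 | ... | u_2] ∈ R^(3×2). The projector onto W = col(U) is P = U (U^T U)^(-1) U^T.
Compute U^T U =
  [9, 1]
  [1, 19],
and U^T v = (-5, 4).
Solve U^T U · c = U^T v for the coefficients: c = (-99/170, 41/170). The projection is proj_W(v) = U c.
Check: (v - proj_W(v)) · u_1 = 0  (should be 0).
Check: (v - proj_W(v)) · u_2 = 0  (should be 0).
Result: proj_W(v) = (-29/85, 321/170, 15/34).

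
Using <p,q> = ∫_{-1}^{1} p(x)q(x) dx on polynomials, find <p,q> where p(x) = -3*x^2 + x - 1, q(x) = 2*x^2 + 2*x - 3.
<p,q> = 48/5

Expand the product: p(x)·q(x) = -6*x^4 - 4*x^3 + 9*x^2 - 5*x + 3.
∫_{-1}^{1} of each monomial x^k gives [2/(k+1) if k even, 0 if k odd]. Integrating term-by-term (or equivalently evaluating the antiderivative F(x) = -6*x^5/5 - x^4 + 3*x^3 - 5*x^2/2 + 3*x at the endpoints):
  F(1) − F(−1) = 13/10 − (-83/10) = 48/5.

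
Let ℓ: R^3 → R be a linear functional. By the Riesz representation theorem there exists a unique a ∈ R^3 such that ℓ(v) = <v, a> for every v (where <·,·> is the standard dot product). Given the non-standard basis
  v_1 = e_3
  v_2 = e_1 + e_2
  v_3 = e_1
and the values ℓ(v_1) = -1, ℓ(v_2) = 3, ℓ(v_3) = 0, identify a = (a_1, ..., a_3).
a = (0, 3, -1)

Write a = (a_1, ..., a_3) in the standard basis. For each basis vector v_i, ℓ(v_i) = <v_i, a> is a linear equation in the a_j's. Collect the n equations into a matrix system V a = ℓ, where row i of V is v_i (expressed in the standard basis). Since V is invertible (lower-triangular with 1s on the diagonal, up to permutation), solve by back-substitution:
  V =
[[0, 0, 1],
 [1, 1, 0],
 [1, 0, 0]]
  V a = (-1, 3, 0)
Solving gives a = (0, 3, -1).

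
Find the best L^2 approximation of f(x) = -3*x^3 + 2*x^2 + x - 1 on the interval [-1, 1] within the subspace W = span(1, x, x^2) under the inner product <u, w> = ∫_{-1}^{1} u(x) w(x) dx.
g(x) = 2*x^2 - 4*x/5 - 1

The best approximation g ∈ W is the orthogonal projection of f onto W. Writing g = a_0 + a_1 x + a_2 x^2, the coefficients solve the normal equations G · a = b where
  G_{ij} = <φ_i, φ_j> and b_i = <f, φ_i>, with φ_0 = 1, φ_1 = x, φ_2 = x^2.
G =
  [2, 0, 2/3]
  [0, 2/3, 0]
  [2/3, 0, 2/5],
b = (-2/3, -8/15, 2/15).
Solving gives a_0 = -1, a_1 = -4/5, a_2 = 2, so
  g(x) = 2*x^2 - 4*x/5 - 1.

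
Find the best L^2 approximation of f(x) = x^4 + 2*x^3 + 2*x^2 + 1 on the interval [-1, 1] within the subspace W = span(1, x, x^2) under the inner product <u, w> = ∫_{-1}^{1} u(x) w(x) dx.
g(x) = 20*x^2/7 + 6*x/5 + 32/35

The best approximation g ∈ W is the orthogonal projection of f onto W. Writing g = a_0 + a_1 x + a_2 x^2, the coefficients solve the normal equations G · a = b where
  G_{ij} = <φ_i, φ_j> and b_i = <f, φ_i>, with φ_0 = 1, φ_1 = x, φ_2 = x^2.
G =
  [2, 0, 2/3]
  [0, 2/3, 0]
  [2/3, 0, 2/5],
b = (56/15, 4/5, 184/105).
Solving gives a_0 = 32/35, a_1 = 6/5, a_2 = 20/7, so
  g(x) = 20*x^2/7 + 6*x/5 + 32/35.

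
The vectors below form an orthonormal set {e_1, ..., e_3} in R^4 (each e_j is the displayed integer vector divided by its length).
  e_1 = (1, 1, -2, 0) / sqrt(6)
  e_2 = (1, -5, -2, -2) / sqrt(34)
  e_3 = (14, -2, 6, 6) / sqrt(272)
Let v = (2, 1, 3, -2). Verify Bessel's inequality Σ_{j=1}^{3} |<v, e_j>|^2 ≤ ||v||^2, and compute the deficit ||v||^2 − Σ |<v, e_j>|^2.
Σ |<v, e_j>|^2 = 6; ||v||^2 = 18; deficit = 12

Write each e_j = u_j / sqrt(<u_j, u_j>) where u_j is the displayed integer vector. Then <v, e_j> = <v, u_j> / sqrt(<u_j, u_j>), so |<v, e_j>|^2 = <v, u_j>^2 / <u_j, u_j>.
Coefficients: <v, e_1> = -3/sqrt(6), <v, e_2> = -5/sqrt(34), <v, e_3> = 32/sqrt(272).
Square and sum: Σ |<v, e_j>|^2 = 6.
Compute ||v||^2 = v·v = 18.
Deficit = 18 − 6 = 12 ≥ 0, confirming Bessel's inequality. (The deficit equals ||v − Σ <v,e_j> e_j||^2, the squared distance from v to span{e_j}.)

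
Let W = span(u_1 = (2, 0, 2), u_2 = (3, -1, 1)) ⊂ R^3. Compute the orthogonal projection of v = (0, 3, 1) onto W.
proj_W(v) = (-5/6, 4/3, 11/6)

Set up U = [u_1 | ... | u_2] ∈ R^(3×2). The projector onto W = col(U) is P = U (U^T U)^(-1) U^T.
Compute U^T U =
  [8, 8]
  [8, 11],
and U^T v = (2, -2).
Solve U^T U · c = U^T v for the coefficients: c = (19/12, -4/3). The projection is proj_W(v) = U c.
Check: (v - proj_W(v)) · u_1 = 0  (should be 0).
Check: (v - proj_W(v)) · u_2 = 0  (should be 0).
Result: proj_W(v) = (-5/6, 4/3, 11/6).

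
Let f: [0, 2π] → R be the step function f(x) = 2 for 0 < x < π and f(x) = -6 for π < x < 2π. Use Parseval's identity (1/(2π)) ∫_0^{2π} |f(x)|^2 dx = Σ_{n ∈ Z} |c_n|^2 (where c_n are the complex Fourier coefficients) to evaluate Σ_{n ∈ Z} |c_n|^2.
Σ |c_n|^2 = 20

Parseval equates the L^2 energy of f (normalised by 1/(2π)) with the ℓ^2 sum of its Fourier coefficients: (1/(2π)) ∫_0^{2π} |f|^2 = Σ |c_n|^2.
Compute the left side: (1/(2π)) [∫_0^π 2^2 dx + ∫_π^{2π} (-6)^2 dx] = (1/(2π)) · (4π + 36π) = (4 + 36)/2 = 20.
So Σ_{n ∈ Z} |c_n|^2 = 20.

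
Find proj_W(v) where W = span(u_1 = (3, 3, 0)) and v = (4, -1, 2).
proj_W(v) = (3/2, 3/2, 0)

Set up U = [u_1 | ... | u_1] ∈ R^(3×1). The projector onto W = col(U) is P = U (U^T U)^(-1) U^T.
Compute U^T U =
  [18],
and U^T v = (9).
Solve U^T U · c = U^T v for the coefficients: c = (1/2). The projection is proj_W(v) = U c.
Check: (v - proj_W(v)) · u_1 = 0  (should be 0).
Result: proj_W(v) = (3/2, 3/2, 0).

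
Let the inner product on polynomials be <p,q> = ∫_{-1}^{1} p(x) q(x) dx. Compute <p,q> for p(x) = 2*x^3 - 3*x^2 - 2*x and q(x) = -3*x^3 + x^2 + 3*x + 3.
<p,q> = -284/35

Expand the product: p(x)·q(x) = -6*x^6 + 11*x^5 + 9*x^4 - 5*x^3 - 15*x^2 - 6*x.
∫_{-1}^{1} of each monomial x^k gives [2/(k+1) if k even, 0 if k odd]. Integrating term-by-term (or equivalently evaluating the antiderivative F(x) = -6*x^7/7 + 11*x^6/6 + 9*x^5/5 - 5*x^4/4 - 5*x^3 - 3*x^2 at the endpoints):
  F(1) − F(−1) = -2719/420 − (689/420) = -284/35.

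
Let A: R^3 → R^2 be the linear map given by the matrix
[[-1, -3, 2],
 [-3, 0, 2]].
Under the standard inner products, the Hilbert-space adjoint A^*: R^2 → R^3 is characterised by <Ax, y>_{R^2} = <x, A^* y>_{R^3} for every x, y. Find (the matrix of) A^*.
A^* = A^T =
[[-1, -3],
 [-3, 0],
 [2, 2]]

For real matrices with standard dot products, the defining identity <Ax, y> = <x, A^* y> gives (Ax)^T y = x^T (A^*) y, i.e. x^T A^T y = x^T (A^*) y. Since this holds for all x, y, we must have A^* = A^T. Therefore
A^* =
[[-1, -3],
 [-3, 0],
 [2, 2]].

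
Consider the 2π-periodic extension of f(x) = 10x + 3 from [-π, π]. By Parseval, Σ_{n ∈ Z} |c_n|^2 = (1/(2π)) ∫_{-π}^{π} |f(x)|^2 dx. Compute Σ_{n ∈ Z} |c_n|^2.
Σ |c_n|^2 = 100π^2/3 + 9

Expand and integrate term by term over [-π, π]:
  ∫ (10x)^2 dx = 100·(2π^3/3); ∫ 2·10·(3)·x dx = 0 (odd integrand); ∫ 3^2 dx = 9·2π.
So (1/(2π)) ∫_{-π}^{π} (10x + 3)^2 dx = 100π^2/3 + 9 = 100π^2/3 + 9.
Parseval ⇒ Σ |c_n|^2 = 100π^2/3 + 9.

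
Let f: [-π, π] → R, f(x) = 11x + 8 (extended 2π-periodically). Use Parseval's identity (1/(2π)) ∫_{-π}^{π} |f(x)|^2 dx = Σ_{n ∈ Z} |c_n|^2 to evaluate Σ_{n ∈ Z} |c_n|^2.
Σ |c_n|^2 = 121π^2/3 + 64

Expand and integrate term by term over [-π, π]:
  ∫ (11x)^2 dx = 121·(2π^3/3); ∫ 2·11·(8)·x dx = 0 (odd integrand); ∫ 8^2 dx = 64·2π.
So (1/(2π)) ∫_{-π}^{π} (11x + 8)^2 dx = 121π^2/3 + 64 = 121π^2/3 + 64.
Parseval ⇒ Σ |c_n|^2 = 121π^2/3 + 64.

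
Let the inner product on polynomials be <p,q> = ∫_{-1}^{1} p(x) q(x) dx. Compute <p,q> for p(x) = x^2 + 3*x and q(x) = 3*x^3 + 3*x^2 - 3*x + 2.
<p,q> = 2/15

Expand the product: p(x)·q(x) = 3*x^5 + 12*x^4 + 6*x^3 - 7*x^2 + 6*x.
∫_{-1}^{1} of each monomial x^k gives [2/(k+1) if k even, 0 if k odd]. Integrating term-by-term (or equivalently evaluating the antiderivative F(x) = x^6/2 + 12*x^5/5 + 3*x^4/2 - 7*x^3/3 + 3*x^2 at the endpoints):
  F(1) − F(−1) = 76/15 − (74/15) = 2/15.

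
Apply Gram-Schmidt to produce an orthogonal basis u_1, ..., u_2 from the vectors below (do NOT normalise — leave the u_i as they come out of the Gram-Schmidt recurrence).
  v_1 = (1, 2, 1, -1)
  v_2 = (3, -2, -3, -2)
Orthogonal basis:
  u_1 = (1, 2, 1, -1)
  u_2 = (23/7, -10/7, -19/7, -16/7)

Apply the Gram-Schmidt recurrence
  u_1 = v_1
  u_i = v_i − Σ_{j<i} ((v_i · u_j) / (u_j · u_j)) · u_j.

Step by step this gives:
  u_1 = (1, 2, 1, -1)
  u_2 = (23/7, -10/7, -19/7, -16/7)

Orthogonality check:
  u_2 · u_1 = 0 (should be 0)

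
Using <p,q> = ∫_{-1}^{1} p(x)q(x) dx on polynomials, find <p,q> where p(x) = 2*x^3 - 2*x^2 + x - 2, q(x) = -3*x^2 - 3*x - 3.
<p,q> = 18

Expand the product: p(x)·q(x) = -6*x^5 - 3*x^3 + 9*x^2 + 3*x + 6.
∫_{-1}^{1} of each monomial x^k gives [2/(k+1) if k even, 0 if k odd]. Integrating term-by-term (or equivalently evaluating the antiderivative F(x) = -x^6 - 3*x^4/4 + 3*x^3 + 3*x^2/2 + 6*x at the endpoints):
  F(1) − F(−1) = 35/4 − (-37/4) = 18.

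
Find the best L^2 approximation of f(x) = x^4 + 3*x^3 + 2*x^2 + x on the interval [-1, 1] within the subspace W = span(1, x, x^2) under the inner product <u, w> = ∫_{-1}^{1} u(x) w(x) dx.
g(x) = 20*x^2/7 + 14*x/5 - 3/35

The best approximation g ∈ W is the orthogonal projection of f onto W. Writing g = a_0 + a_1 x + a_2 x^2, the coefficients solve the normal equations G · a = b where
  G_{ij} = <φ_i, φ_j> and b_i = <f, φ_i>, with φ_0 = 1, φ_1 = x, φ_2 = x^2.
G =
  [2, 0, 2/3]
  [0, 2/3, 0]
  [2/3, 0, 2/5],
b = (26/15, 28/15, 38/35).
Solving gives a_0 = -3/35, a_1 = 14/5, a_2 = 20/7, so
  g(x) = 20*x^2/7 + 14*x/5 - 3/35.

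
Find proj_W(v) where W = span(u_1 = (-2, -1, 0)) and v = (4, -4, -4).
proj_W(v) = (8/5, 4/5, 0)

Set up U = [u_1 | ... | u_1] ∈ R^(3×1). The projector onto W = col(U) is P = U (U^T U)^(-1) U^T.
Compute U^T U =
  [5],
and U^T v = (-4).
Solve U^T U · c = U^T v for the coefficients: c = (-4/5). The projection is proj_W(v) = U c.
Check: (v - proj_W(v)) · u_1 = 0  (should be 0).
Result: proj_W(v) = (8/5, 4/5, 0).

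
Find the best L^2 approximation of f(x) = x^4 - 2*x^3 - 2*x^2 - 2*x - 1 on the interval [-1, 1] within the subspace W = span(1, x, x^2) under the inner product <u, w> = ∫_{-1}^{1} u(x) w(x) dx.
g(x) = -8*x^2/7 - 16*x/5 - 38/35

The best approximation g ∈ W is the orthogonal projection of f onto W. Writing g = a_0 + a_1 x + a_2 x^2, the coefficients solve the normal equations G · a = b where
  G_{ij} = <φ_i, φ_j> and b_i = <f, φ_i>, with φ_0 = 1, φ_1 = x, φ_2 = x^2.
G =
  [2, 0, 2/3]
  [0, 2/3, 0]
  [2/3, 0, 2/5],
b = (-44/15, -32/15, -124/105).
Solving gives a_0 = -38/35, a_1 = -16/5, a_2 = -8/7, so
  g(x) = -8*x^2/7 - 16*x/5 - 38/35.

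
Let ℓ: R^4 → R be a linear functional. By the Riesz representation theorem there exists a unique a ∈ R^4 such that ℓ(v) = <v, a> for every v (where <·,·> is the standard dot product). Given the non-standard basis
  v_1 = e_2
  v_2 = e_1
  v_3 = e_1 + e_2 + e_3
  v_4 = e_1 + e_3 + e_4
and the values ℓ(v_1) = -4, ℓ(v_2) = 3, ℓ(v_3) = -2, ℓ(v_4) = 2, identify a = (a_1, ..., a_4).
a = (3, -4, -1, 0)

Write a = (a_1, ..., a_4) in the standard basis. For each basis vector v_i, ℓ(v_i) = <v_i, a> is a linear equation in the a_j's. Collect the n equations into a matrix system V a = ℓ, where row i of V is v_i (expressed in the standard basis). Since V is invertible (lower-triangular with 1s on the diagonal, up to permutation), solve by back-substitution:
  V =
[[0, 1, 0, 0],
 [1, 0, 0, 0],
 [1, 1, 1, 0],
 [1, 0, 1, 1]]
  V a = (-4, 3, -2, 2)
Solving gives a = (3, -4, -1, 0).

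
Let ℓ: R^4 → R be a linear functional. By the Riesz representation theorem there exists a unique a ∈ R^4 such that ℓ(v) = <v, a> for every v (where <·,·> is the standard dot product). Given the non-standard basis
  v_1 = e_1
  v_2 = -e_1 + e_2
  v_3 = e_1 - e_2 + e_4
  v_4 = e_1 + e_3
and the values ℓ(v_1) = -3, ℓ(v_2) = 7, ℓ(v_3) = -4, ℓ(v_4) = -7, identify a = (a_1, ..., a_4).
a = (-3, 4, -4, 3)

Write a = (a_1, ..., a_4) in the standard basis. For each basis vector v_i, ℓ(v_i) = <v_i, a> is a linear equation in the a_j's. Collect the n equations into a matrix system V a = ℓ, where row i of V is v_i (expressed in the standard basis). Since V is invertible (lower-triangular with 1s on the diagonal, up to permutation), solve by back-substitution:
  V =
[[1, 0, 0, 0],
 [-1, 1, 0, 0],
 [1, -1, 0, 1],
 [1, 0, 1, 0]]
  V a = (-3, 7, -4, -7)
Solving gives a = (-3, 4, -4, 3).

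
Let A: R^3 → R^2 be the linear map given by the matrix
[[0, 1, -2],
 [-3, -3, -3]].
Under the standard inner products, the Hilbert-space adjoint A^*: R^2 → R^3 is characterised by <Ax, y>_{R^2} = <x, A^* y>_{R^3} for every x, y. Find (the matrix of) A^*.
A^* = A^T =
[[0, -3],
 [1, -3],
 [-2, -3]]

For real matrices with standard dot products, the defining identity <Ax, y> = <x, A^* y> gives (Ax)^T y = x^T (A^*) y, i.e. x^T A^T y = x^T (A^*) y. Since this holds for all x, y, we must have A^* = A^T. Therefore
A^* =
[[0, -3],
 [1, -3],
 [-2, -3]].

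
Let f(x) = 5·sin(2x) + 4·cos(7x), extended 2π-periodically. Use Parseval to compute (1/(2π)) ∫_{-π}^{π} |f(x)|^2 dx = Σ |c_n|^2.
Σ |c_n|^2 = 41/2

Expand |f|^2 and use orthogonality of {sin(nx), cos(mx)} on [-π, π]:
  ∫_{-π}^{π} sin(nx)^2 dx = π, ∫ cos(mx)^2 dx = π, and cross terms integrate to 0.
So ∫_{-π}^{π} f(x)^2 dx = 5^2 · π + 4^2 · π = (25 + 16)π.
Divide by 2π: (25 + 16)/2 = 41/2.
By Parseval, this equals Σ |c_n|^2.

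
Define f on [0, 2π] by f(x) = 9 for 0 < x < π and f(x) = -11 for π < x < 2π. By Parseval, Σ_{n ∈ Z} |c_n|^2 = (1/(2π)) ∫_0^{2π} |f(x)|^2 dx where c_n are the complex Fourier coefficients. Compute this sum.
Σ |c_n|^2 = 101

Parseval equates the L^2 energy of f (normalised by 1/(2π)) with the ℓ^2 sum of its Fourier coefficients: (1/(2π)) ∫_0^{2π} |f|^2 = Σ |c_n|^2.
Compute the left side: (1/(2π)) [∫_0^π 9^2 dx + ∫_π^{2π} (-11)^2 dx] = (1/(2π)) · (81π + 121π) = (81 + 121)/2 = 101.
So Σ_{n ∈ Z} |c_n|^2 = 101.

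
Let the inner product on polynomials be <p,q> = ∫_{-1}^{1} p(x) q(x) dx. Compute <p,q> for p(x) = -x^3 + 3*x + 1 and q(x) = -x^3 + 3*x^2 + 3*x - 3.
<p,q> = -4/35

Expand the product: p(x)·q(x) = x^6 - 3*x^5 - 6*x^4 + 11*x^3 + 12*x^2 - 6*x - 3.
∫_{-1}^{1} of each monomial x^k gives [2/(k+1) if k even, 0 if k odd]. Integrating term-by-term (or equivalently evaluating the antiderivative F(x) = x^7/7 - x^6/2 - 6*x^5/5 + 11*x^4/4 + 4*x^3 - 3*x^2 - 3*x at the endpoints):
  F(1) − F(−1) = -113/140 − (-97/140) = -4/35.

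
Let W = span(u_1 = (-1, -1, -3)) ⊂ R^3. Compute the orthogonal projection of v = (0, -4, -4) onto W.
proj_W(v) = (-16/11, -16/11, -48/11)

Set up U = [u_1 | ... | u_1] ∈ R^(3×1). The projector onto W = col(U) is P = U (U^T U)^(-1) U^T.
Compute U^T U =
  [11],
and U^T v = (16).
Solve U^T U · c = U^T v for the coefficients: c = (16/11). The projection is proj_W(v) = U c.
Check: (v - proj_W(v)) · u_1 = 0  (should be 0).
Result: proj_W(v) = (-16/11, -16/11, -48/11).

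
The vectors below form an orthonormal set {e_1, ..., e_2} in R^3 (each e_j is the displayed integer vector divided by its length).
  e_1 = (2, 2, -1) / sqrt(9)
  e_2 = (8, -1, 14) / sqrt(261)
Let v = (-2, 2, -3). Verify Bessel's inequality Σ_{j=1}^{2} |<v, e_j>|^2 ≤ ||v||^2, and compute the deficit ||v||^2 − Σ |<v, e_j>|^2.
Σ |<v, e_j>|^2 = 429/29; ||v||^2 = 17; deficit = 64/29

Write each e_j = u_j / sqrt(<u_j, u_j>) where u_j is the displayed integer vector. Then <v, e_j> = <v, u_j> / sqrt(<u_j, u_j>), so |<v, e_j>|^2 = <v, u_j>^2 / <u_j, u_j>.
Coefficients: <v, e_1> = 3/sqrt(9), <v, e_2> = -60/sqrt(261).
Square and sum: Σ |<v, e_j>|^2 = 429/29.
Compute ||v||^2 = v·v = 17.
Deficit = 17 − 429/29 = 64/29 ≥ 0, confirming Bessel's inequality. (The deficit equals ||v − Σ <v,e_j> e_j||^2, the squared distance from v to span{e_j}.)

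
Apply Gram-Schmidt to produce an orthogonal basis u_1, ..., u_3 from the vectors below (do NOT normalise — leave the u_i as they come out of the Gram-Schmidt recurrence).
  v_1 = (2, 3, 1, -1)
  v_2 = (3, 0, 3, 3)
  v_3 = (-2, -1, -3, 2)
Orthogonal basis:
  u_1 = (2, 3, 1, -1)
  u_2 = (11/5, -6/5, 13/5, 17/5)
  u_3 = (-1/41, 49/41, -72/41, 73/41)

Apply the Gram-Schmidt recurrence
  u_1 = v_1
  u_i = v_i − Σ_{j<i} ((v_i · u_j) / (u_j · u_j)) · u_j.

Step by step this gives:
  u_1 = (2, 3, 1, -1)
  u_2 = (11/5, -6/5, 13/5, 17/5)
  u_3 = (-1/41, 49/41, -72/41, 73/41)

Orthogonality check:
  u_2 · u_1 = 0 (should be 0)
  u_3 · u_1 = 0 (should be 0)
  u_3 · u_2 = 0 (should be 0)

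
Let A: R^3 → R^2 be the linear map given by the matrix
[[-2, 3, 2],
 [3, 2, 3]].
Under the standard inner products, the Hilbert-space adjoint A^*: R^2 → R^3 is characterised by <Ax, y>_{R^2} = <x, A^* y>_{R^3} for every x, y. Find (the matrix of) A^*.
A^* = A^T =
[[-2, 3],
 [3, 2],
 [2, 3]]

For real matrices with standard dot products, the defining identity <Ax, y> = <x, A^* y> gives (Ax)^T y = x^T (A^*) y, i.e. x^T A^T y = x^T (A^*) y. Since this holds for all x, y, we must have A^* = A^T. Therefore
A^* =
[[-2, 3],
 [3, 2],
 [2, 3]].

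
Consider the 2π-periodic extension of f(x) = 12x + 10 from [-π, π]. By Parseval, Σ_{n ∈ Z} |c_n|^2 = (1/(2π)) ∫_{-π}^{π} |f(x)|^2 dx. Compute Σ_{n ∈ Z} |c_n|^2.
Σ |c_n|^2 = 48π^2 + 100

Expand and integrate term by term over [-π, π]:
  ∫ (12x)^2 dx = 144·(2π^3/3); ∫ 2·12·(10)·x dx = 0 (odd integrand); ∫ 10^2 dx = 100·2π.
So (1/(2π)) ∫_{-π}^{π} (12x + 10)^2 dx = 144π^2/3 + 100 = 48π^2 + 100.
Parseval ⇒ Σ |c_n|^2 = 48π^2 + 100.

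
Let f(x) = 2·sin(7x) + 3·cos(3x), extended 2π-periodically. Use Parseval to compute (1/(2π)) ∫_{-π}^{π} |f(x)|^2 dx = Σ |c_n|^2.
Σ |c_n|^2 = 13/2

Expand |f|^2 and use orthogonality of {sin(nx), cos(mx)} on [-π, π]:
  ∫_{-π}^{π} sin(nx)^2 dx = π, ∫ cos(mx)^2 dx = π, and cross terms integrate to 0.
So ∫_{-π}^{π} f(x)^2 dx = 2^2 · π + 3^2 · π = (4 + 9)π.
Divide by 2π: (4 + 9)/2 = 13/2.
By Parseval, this equals Σ |c_n|^2.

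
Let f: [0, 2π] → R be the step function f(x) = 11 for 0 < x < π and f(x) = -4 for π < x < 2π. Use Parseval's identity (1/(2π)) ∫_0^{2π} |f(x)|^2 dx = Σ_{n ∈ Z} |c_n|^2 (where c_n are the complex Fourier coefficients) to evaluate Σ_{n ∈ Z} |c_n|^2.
Σ |c_n|^2 = 137/2

Parseval equates the L^2 energy of f (normalised by 1/(2π)) with the ℓ^2 sum of its Fourier coefficients: (1/(2π)) ∫_0^{2π} |f|^2 = Σ |c_n|^2.
Compute the left side: (1/(2π)) [∫_0^π 11^2 dx + ∫_π^{2π} (-4)^2 dx] = (1/(2π)) · (121π + 16π) = (121 + 16)/2 = 137/2.
So Σ_{n ∈ Z} |c_n|^2 = 137/2.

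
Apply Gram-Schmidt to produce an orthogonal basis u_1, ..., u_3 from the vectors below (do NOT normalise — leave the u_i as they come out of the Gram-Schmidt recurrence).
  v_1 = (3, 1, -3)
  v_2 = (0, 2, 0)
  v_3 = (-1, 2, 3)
Orthogonal basis:
  u_1 = (3, 1, -3)
  u_2 = (-6/19, 36/19, 6/19)
  u_3 = (1, 0, 1)

Apply the Gram-Schmidt recurrence
  u_1 = v_1
  u_i = v_i − Σ_{j<i} ((v_i · u_j) / (u_j · u_j)) · u_j.

Step by step this gives:
  u_1 = (3, 1, -3)
  u_2 = (-6/19, 36/19, 6/19)
  u_3 = (1, 0, 1)

Orthogonality check:
  u_2 · u_1 = 0 (should be 0)
  u_3 · u_1 = 0 (should be 0)
  u_3 · u_2 = 0 (should be 0)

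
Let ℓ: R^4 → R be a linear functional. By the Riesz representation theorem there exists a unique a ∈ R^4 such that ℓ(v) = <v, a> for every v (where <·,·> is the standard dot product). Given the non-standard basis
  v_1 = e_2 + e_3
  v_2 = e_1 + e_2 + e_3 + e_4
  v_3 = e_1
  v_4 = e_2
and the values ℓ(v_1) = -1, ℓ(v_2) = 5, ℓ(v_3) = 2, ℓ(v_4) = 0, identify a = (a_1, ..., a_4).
a = (2, 0, -1, 4)

Write a = (a_1, ..., a_4) in the standard basis. For each basis vector v_i, ℓ(v_i) = <v_i, a> is a linear equation in the a_j's. Collect the n equations into a matrix system V a = ℓ, where row i of V is v_i (expressed in the standard basis). Since V is invertible (lower-triangular with 1s on the diagonal, up to permutation), solve by back-substitution:
  V =
[[0, 1, 1, 0],
 [1, 1, 1, 1],
 [1, 0, 0, 0],
 [0, 1, 0, 0]]
  V a = (-1, 5, 2, 0)
Solving gives a = (2, 0, -1, 4).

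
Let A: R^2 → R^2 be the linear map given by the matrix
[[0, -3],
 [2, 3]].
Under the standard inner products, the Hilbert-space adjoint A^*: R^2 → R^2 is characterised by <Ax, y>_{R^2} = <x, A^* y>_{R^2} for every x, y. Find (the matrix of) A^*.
A^* = A^T =
[[0, 2],
 [-3, 3]]

For real matrices with standard dot products, the defining identity <Ax, y> = <x, A^* y> gives (Ax)^T y = x^T (A^*) y, i.e. x^T A^T y = x^T (A^*) y. Since this holds for all x, y, we must have A^* = A^T. Therefore
A^* =
[[0, 2],
 [-3, 3]].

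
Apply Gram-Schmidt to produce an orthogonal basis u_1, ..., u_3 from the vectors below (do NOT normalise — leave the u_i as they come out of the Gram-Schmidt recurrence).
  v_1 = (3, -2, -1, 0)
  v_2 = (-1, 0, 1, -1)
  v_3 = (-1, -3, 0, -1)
Orthogonal basis:
  u_1 = (3, -2, -1, 0)
  u_2 = (-1/7, -4/7, 5/7, -1)
  u_3 = (-37/26, -22/13, -23/26, 7/13)

Apply the Gram-Schmidt recurrence
  u_1 = v_1
  u_i = v_i − Σ_{j<i} ((v_i · u_j) / (u_j · u_j)) · u_j.

Step by step this gives:
  u_1 = (3, -2, -1, 0)
  u_2 = (-1/7, -4/7, 5/7, -1)
  u_3 = (-37/26, -22/13, -23/26, 7/13)

Orthogonality check:
  u_2 · u_1 = 0 (should be 0)
  u_3 · u_1 = 0 (should be 0)
  u_3 · u_2 = 0 (should be 0)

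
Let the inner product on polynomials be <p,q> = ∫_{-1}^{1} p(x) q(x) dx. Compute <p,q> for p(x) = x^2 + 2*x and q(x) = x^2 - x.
<p,q> = -14/15

Expand the product: p(x)·q(x) = x^4 + x^3 - 2*x^2.
∫_{-1}^{1} of each monomial x^k gives [2/(k+1) if k even, 0 if k odd]. Integrating term-by-term (or equivalently evaluating the antiderivative F(x) = x^5/5 + x^4/4 - 2*x^3/3 at the endpoints):
  F(1) − F(−1) = -13/60 − (43/60) = -14/15.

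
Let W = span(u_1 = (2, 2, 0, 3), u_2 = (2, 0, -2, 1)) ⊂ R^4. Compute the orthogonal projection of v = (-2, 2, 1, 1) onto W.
proj_W(v) = (-11/13, 31/26, 53/26, 10/13)

Set up U = [u_1 | ... | u_2] ∈ R^(4×2). The projector onto W = col(U) is P = U (U^T U)^(-1) U^T.
Compute U^T U =
  [17, 7]
  [7, 9],
and U^T v = (3, -5).
Solve U^T U · c = U^T v for the coefficients: c = (31/52, -53/52). The projection is proj_W(v) = U c.
Check: (v - proj_W(v)) · u_1 = 0  (should be 0).
Check: (v - proj_W(v)) · u_2 = 0  (should be 0).
Result: proj_W(v) = (-11/13, 31/26, 53/26, 10/13).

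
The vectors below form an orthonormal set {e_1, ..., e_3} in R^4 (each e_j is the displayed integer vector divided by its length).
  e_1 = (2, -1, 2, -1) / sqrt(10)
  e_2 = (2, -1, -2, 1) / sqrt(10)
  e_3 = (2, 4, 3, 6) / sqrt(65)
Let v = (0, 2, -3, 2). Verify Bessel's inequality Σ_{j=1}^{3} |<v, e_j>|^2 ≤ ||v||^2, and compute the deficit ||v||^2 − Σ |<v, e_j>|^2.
Σ |<v, e_j>|^2 = 201/13; ||v||^2 = 17; deficit = 20/13

Write each e_j = u_j / sqrt(<u_j, u_j>) where u_j is the displayed integer vector. Then <v, e_j> = <v, u_j> / sqrt(<u_j, u_j>), so |<v, e_j>|^2 = <v, u_j>^2 / <u_j, u_j>.
Coefficients: <v, e_1> = -10/sqrt(10), <v, e_2> = 6/sqrt(10), <v, e_3> = 11/sqrt(65).
Square and sum: Σ |<v, e_j>|^2 = 201/13.
Compute ||v||^2 = v·v = 17.
Deficit = 17 − 201/13 = 20/13 ≥ 0, confirming Bessel's inequality. (The deficit equals ||v − Σ <v,e_j> e_j||^2, the squared distance from v to span{e_j}.)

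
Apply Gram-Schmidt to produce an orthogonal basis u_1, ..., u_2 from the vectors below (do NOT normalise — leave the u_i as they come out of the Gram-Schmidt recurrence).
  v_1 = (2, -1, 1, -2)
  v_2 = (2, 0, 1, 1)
Orthogonal basis:
  u_1 = (2, -1, 1, -2)
  u_2 = (7/5, 3/10, 7/10, 8/5)

Apply the Gram-Schmidt recurrence
  u_1 = v_1
  u_i = v_i − Σ_{j<i} ((v_i · u_j) / (u_j · u_j)) · u_j.

Step by step this gives:
  u_1 = (2, -1, 1, -2)
  u_2 = (7/5, 3/10, 7/10, 8/5)

Orthogonality check:
  u_2 · u_1 = 0 (should be 0)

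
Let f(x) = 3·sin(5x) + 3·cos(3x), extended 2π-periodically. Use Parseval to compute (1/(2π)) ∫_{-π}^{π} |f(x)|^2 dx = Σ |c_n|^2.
Σ |c_n|^2 = 9

Expand |f|^2 and use orthogonality of {sin(nx), cos(mx)} on [-π, π]:
  ∫_{-π}^{π} sin(nx)^2 dx = π, ∫ cos(mx)^2 dx = π, and cross terms integrate to 0.
So ∫_{-π}^{π} f(x)^2 dx = 3^2 · π + 3^2 · π = (9 + 9)π.
Divide by 2π: (9 + 9)/2 = 9.
By Parseval, this equals Σ |c_n|^2.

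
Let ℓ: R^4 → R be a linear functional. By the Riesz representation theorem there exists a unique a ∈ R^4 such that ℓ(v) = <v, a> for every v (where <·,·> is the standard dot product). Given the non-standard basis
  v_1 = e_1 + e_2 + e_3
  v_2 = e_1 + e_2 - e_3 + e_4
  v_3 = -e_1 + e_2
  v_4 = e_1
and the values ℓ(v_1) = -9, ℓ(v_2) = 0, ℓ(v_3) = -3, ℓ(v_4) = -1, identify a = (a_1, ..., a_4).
a = (-1, -4, -4, 1)

Write a = (a_1, ..., a_4) in the standard basis. For each basis vector v_i, ℓ(v_i) = <v_i, a> is a linear equation in the a_j's. Collect the n equations into a matrix system V a = ℓ, where row i of V is v_i (expressed in the standard basis). Since V is invertible (lower-triangular with 1s on the diagonal, up to permutation), solve by back-substitution:
  V =
[[1, 1, 1, 0],
 [1, 1, -1, 1],
 [-1, 1, 0, 0],
 [1, 0, 0, 0]]
  V a = (-9, 0, -3, -1)
Solving gives a = (-1, -4, -4, 1).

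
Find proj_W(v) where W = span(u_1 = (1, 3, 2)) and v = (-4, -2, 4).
proj_W(v) = (-1/7, -3/7, -2/7)

Set up U = [u_1 | ... | u_1] ∈ R^(3×1). The projector onto W = col(U) is P = U (U^T U)^(-1) U^T.
Compute U^T U =
  [14],
and U^T v = (-2).
Solve U^T U · c = U^T v for the coefficients: c = (-1/7). The projection is proj_W(v) = U c.
Check: (v - proj_W(v)) · u_1 = 0  (should be 0).
Result: proj_W(v) = (-1/7, -3/7, -2/7).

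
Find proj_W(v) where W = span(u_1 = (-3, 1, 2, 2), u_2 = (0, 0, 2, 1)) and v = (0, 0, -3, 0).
proj_W(v) = (-1/3, 1/9, -22/9, -10/9)

Set up U = [u_1 | ... | u_2] ∈ R^(4×2). The projector onto W = col(U) is P = U (U^T U)^(-1) U^T.
Compute U^T U =
  [18, 6]
  [6, 5],
and U^T v = (-6, -6).
Solve U^T U · c = U^T v for the coefficients: c = (1/9, -4/3). The projection is proj_W(v) = U c.
Check: (v - proj_W(v)) · u_1 = 0  (should be 0).
Check: (v - proj_W(v)) · u_2 = 0  (should be 0).
Result: proj_W(v) = (-1/3, 1/9, -22/9, -10/9).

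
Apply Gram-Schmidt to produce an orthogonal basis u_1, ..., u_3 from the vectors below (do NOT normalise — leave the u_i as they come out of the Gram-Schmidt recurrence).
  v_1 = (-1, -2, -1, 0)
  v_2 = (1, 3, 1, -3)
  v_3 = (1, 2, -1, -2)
Orthogonal basis:
  u_1 = (-1, -2, -1, 0)
  u_2 = (-1/3, 1/3, -1/3, -3)
  u_3 = (4/7, 3/7, -10/7, 1/7)

Apply the Gram-Schmidt recurrence
  u_1 = v_1
  u_i = v_i − Σ_{j<i} ((v_i · u_j) / (u_j · u_j)) · u_j.

Step by step this gives:
  u_1 = (-1, -2, -1, 0)
  u_2 = (-1/3, 1/3, -1/3, -3)
  u_3 = (4/7, 3/7, -10/7, 1/7)

Orthogonality check:
  u_2 · u_1 = 0 (should be 0)
  u_3 · u_1 = 0 (should be 0)
  u_3 · u_2 = 0 (should be 0)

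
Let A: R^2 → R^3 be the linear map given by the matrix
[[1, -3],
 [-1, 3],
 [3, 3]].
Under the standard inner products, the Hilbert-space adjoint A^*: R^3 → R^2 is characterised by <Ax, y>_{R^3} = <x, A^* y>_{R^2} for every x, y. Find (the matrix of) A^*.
A^* = A^T =
[[1, -1, 3],
 [-3, 3, 3]]

For real matrices with standard dot products, the defining identity <Ax, y> = <x, A^* y> gives (Ax)^T y = x^T (A^*) y, i.e. x^T A^T y = x^T (A^*) y. Since this holds for all x, y, we must have A^* = A^T. Therefore
A^* =
[[1, -1, 3],
 [-3, 3, 3]].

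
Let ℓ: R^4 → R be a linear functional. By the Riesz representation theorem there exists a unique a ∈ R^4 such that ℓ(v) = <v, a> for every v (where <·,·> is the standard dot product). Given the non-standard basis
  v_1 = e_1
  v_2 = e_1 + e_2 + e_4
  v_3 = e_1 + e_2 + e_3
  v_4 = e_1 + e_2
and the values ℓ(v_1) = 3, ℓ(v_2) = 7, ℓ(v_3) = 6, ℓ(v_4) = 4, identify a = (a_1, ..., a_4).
a = (3, 1, 2, 3)

Write a = (a_1, ..., a_4) in the standard basis. For each basis vector v_i, ℓ(v_i) = <v_i, a> is a linear equation in the a_j's. Collect the n equations into a matrix system V a = ℓ, where row i of V is v_i (expressed in the standard basis). Since V is invertible (lower-triangular with 1s on the diagonal, up to permutation), solve by back-substitution:
  V =
[[1, 0, 0, 0],
 [1, 1, 0, 1],
 [1, 1, 1, 0],
 [1, 1, 0, 0]]
  V a = (3, 7, 6, 4)
Solving gives a = (3, 1, 2, 3).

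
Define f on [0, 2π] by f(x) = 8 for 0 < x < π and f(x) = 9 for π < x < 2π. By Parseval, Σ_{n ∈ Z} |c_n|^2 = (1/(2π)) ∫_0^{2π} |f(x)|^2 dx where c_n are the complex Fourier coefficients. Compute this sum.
Σ |c_n|^2 = 145/2

Parseval equates the L^2 energy of f (normalised by 1/(2π)) with the ℓ^2 sum of its Fourier coefficients: (1/(2π)) ∫_0^{2π} |f|^2 = Σ |c_n|^2.
Compute the left side: (1/(2π)) [∫_0^π 8^2 dx + ∫_π^{2π} 9^2 dx] = (1/(2π)) · (64π + 81π) = (64 + 81)/2 = 145/2.
So Σ_{n ∈ Z} |c_n|^2 = 145/2.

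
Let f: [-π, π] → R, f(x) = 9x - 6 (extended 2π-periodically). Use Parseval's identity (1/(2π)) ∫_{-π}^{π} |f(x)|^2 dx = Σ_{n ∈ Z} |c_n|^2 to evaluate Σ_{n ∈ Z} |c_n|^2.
Σ |c_n|^2 = 27π^2 + 36

Expand and integrate term by term over [-π, π]:
  ∫ (9x)^2 dx = 81·(2π^3/3); ∫ 2·9·(-6)·x dx = 0 (odd integrand); ∫ (-6)^2 dx = 36·2π.
So (1/(2π)) ∫_{-π}^{π} (9x - 6)^2 dx = 81π^2/3 + 36 = 27π^2 + 36.
Parseval ⇒ Σ |c_n|^2 = 27π^2 + 36.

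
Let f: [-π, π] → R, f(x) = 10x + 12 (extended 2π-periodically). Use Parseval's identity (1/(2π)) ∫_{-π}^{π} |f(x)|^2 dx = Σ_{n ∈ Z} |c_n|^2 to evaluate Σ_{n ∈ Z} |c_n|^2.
Σ |c_n|^2 = 100π^2/3 + 144

Expand and integrate term by term over [-π, π]:
  ∫ (10x)^2 dx = 100·(2π^3/3); ∫ 2·10·(12)·x dx = 0 (odd integrand); ∫ 12^2 dx = 144·2π.
So (1/(2π)) ∫_{-π}^{π} (10x + 12)^2 dx = 100π^2/3 + 144 = 100π^2/3 + 144.
Parseval ⇒ Σ |c_n|^2 = 100π^2/3 + 144.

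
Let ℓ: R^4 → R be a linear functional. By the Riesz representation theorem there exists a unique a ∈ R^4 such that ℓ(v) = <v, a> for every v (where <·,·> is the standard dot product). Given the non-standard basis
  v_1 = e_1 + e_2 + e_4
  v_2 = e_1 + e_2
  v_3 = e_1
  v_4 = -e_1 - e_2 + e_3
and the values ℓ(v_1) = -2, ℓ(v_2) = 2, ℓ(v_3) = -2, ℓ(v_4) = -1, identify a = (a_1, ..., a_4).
a = (-2, 4, 1, -4)

Write a = (a_1, ..., a_4) in the standard basis. For each basis vector v_i, ℓ(v_i) = <v_i, a> is a linear equation in the a_j's. Collect the n equations into a matrix system V a = ℓ, where row i of V is v_i (expressed in the standard basis). Since V is invertible (lower-triangular with 1s on the diagonal, up to permutation), solve by back-substitution:
  V =
[[1, 1, 0, 1],
 [1, 1, 0, 0],
 [1, 0, 0, 0],
 [-1, -1, 1, 0]]
  V a = (-2, 2, -2, -1)
Solving gives a = (-2, 4, 1, -4).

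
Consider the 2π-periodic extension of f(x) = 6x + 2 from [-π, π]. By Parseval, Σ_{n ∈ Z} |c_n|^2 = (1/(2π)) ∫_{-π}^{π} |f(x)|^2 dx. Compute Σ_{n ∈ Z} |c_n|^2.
Σ |c_n|^2 = 12π^2 + 4

Expand and integrate term by term over [-π, π]:
  ∫ (6x)^2 dx = 36·(2π^3/3); ∫ 2·6·(2)·x dx = 0 (odd integrand); ∫ 2^2 dx = 4·2π.
So (1/(2π)) ∫_{-π}^{π} (6x + 2)^2 dx = 36π^2/3 + 4 = 12π^2 + 4.
Parseval ⇒ Σ |c_n|^2 = 12π^2 + 4.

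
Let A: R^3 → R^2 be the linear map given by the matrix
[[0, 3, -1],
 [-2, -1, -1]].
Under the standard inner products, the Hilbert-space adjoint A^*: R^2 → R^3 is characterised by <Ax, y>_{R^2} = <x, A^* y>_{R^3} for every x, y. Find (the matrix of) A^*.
A^* = A^T =
[[0, -2],
 [3, -1],
 [-1, -1]]

For real matrices with standard dot products, the defining identity <Ax, y> = <x, A^* y> gives (Ax)^T y = x^T (A^*) y, i.e. x^T A^T y = x^T (A^*) y. Since this holds for all x, y, we must have A^* = A^T. Therefore
A^* =
[[0, -2],
 [3, -1],
 [-1, -1]].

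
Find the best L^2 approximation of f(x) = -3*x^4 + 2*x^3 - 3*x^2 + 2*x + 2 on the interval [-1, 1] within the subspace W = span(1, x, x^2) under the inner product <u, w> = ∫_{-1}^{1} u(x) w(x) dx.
g(x) = -39*x^2/7 + 16*x/5 + 79/35

The best approximation g ∈ W is the orthogonal projection of f onto W. Writing g = a_0 + a_1 x + a_2 x^2, the coefficients solve the normal equations G · a = b where
  G_{ij} = <φ_i, φ_j> and b_i = <f, φ_i>, with φ_0 = 1, φ_1 = x, φ_2 = x^2.
G =
  [2, 0, 2/3]
  [0, 2/3, 0]
  [2/3, 0, 2/5],
b = (4/5, 32/15, -76/105).
Solving gives a_0 = 79/35, a_1 = 16/5, a_2 = -39/7, so
  g(x) = -39*x^2/7 + 16*x/5 + 79/35.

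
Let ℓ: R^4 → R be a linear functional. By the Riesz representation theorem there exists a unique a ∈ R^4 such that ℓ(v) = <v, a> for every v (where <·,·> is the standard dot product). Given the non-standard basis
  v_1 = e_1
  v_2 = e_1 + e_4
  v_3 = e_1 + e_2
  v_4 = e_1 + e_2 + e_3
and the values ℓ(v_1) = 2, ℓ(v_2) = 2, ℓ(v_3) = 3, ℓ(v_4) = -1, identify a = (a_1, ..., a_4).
a = (2, 1, -4, 0)

Write a = (a_1, ..., a_4) in the standard basis. For each basis vector v_i, ℓ(v_i) = <v_i, a> is a linear equation in the a_j's. Collect the n equations into a matrix system V a = ℓ, where row i of V is v_i (expressed in the standard basis). Since V is invertible (lower-triangular with 1s on the diagonal, up to permutation), solve by back-substitution:
  V =
[[1, 0, 0, 0],
 [1, 0, 0, 1],
 [1, 1, 0, 0],
 [1, 1, 1, 0]]
  V a = (2, 2, 3, -1)
Solving gives a = (2, 1, -4, 0).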